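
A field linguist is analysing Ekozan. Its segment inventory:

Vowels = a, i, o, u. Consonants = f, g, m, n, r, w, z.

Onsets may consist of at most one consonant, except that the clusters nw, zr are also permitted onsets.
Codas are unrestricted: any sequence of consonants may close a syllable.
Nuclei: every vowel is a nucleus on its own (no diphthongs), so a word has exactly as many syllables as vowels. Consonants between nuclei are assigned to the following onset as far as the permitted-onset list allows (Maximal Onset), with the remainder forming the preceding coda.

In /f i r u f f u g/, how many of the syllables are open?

Vowels present: i, u, u; each is a nucleus, giving 3 syllables.
V1 /i/ – V2 /u/: /r/ is a single consonant, so it becomes the next onset.
V2 /u/ – V3 /u/: cluster /ff/ — the longest permitted-onset suffix is /f/; onset = /f/, preceding coda = /f/.
So the parse is fi.ruf.fug.
Classifying each syllable: /fi/ (open), /ruf/ (closed), /fug/ (closed).
Open syllables: 1.

1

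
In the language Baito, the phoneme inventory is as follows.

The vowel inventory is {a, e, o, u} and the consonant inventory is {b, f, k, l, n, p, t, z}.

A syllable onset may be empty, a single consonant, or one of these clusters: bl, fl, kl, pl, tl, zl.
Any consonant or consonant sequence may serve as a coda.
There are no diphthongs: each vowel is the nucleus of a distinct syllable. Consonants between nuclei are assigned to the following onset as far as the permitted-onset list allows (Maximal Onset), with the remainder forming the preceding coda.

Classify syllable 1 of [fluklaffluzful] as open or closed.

Nuclei (vowels): u, a, u, u → 4 syllables.
σ1/σ2 boundary: /kl/ — entire cluster is a permitted onset → onset /kl/, coda ∅.
σ2/σ3 boundary: /ffl/ splits as /f/ + /fl/ (/fl/ is the longest suffix that is a licit onset).
σ3/σ4 boundary: /zf/; trying suffixes from longest down, /f/ is the first permitted one, so coda /z/ | onset /f/.
Result: flu.klaf.fluz.ful.
Syllable 1 is /flu/; it ends in its nucleus with no coda, so it is open.

open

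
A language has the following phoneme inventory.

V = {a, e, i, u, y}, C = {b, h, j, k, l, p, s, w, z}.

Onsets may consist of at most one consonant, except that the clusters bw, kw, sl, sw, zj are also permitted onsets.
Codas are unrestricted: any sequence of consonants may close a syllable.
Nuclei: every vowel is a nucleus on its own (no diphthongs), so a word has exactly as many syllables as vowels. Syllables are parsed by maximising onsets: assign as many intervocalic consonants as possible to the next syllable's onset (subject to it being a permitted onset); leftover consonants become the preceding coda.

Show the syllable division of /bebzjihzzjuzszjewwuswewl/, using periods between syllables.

Vowels present: e, i, u, e, u, e; each is a nucleus, giving 6 syllables.
Between /e/ (V1) and /i/ (V2): /bzj/ — longest licit onset from the right is /zj/, leaving /b/ as coda.
Between /i/ (V2) and /u/ (V3): /hzzj/; trying suffixes from longest down, /zj/ is the first permitted one, so coda /hz/ | onset /zj/.
Between /u/ (V3) and /e/ (V4): /zszj/; trying suffixes from longest down, /zj/ is the first permitted one, so coda /zs/ | onset /zj/.
Between /e/ (V4) and /u/ (V5): /ww/ splits as /w/ + /w/ (/w/ is the longest suffix that is a licit onset).
Between /u/ (V5) and /e/ (V6): /sw/ is a licit onset in full, so it all attaches to the next syllable.

beb.zjihz.zjuzs.zjew.wu.swewl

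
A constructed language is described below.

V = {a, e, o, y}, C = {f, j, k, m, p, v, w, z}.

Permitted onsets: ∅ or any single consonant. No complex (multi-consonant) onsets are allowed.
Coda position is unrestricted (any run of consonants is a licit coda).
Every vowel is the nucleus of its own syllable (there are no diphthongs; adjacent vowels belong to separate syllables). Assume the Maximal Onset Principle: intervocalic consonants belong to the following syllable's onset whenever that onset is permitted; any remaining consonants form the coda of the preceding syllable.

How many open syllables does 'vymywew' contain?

2

Nuclei (vowels): y, y, e → 3 syllables.
Between /y/ (V1) and /y/ (V2): just /m/ — single C goes to the following onset.
Between /y/ (V2) and /e/ (V3): /w/ → onset of the next syllable (single consonants are always licit onsets).
Putting it together: vy.my.wew.
Classifying each syllable: /vy/ (open), /my/ (open), /wew/ (closed).
Open syllables: 2.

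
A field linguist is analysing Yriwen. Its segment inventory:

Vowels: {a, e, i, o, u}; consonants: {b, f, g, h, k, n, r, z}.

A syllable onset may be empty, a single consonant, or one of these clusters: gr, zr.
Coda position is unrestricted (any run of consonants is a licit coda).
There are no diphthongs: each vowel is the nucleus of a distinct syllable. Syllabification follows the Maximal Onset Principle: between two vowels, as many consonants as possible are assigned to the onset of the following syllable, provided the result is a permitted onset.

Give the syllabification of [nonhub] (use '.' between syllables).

Vowels present: o, u; each is a nucleus, giving 2 syllables.
Between /o/ (V1) and /u/ (V2): /nh/ splits as /n/ + /h/ (/h/ is the longest suffix that is a licit onset).

non.hub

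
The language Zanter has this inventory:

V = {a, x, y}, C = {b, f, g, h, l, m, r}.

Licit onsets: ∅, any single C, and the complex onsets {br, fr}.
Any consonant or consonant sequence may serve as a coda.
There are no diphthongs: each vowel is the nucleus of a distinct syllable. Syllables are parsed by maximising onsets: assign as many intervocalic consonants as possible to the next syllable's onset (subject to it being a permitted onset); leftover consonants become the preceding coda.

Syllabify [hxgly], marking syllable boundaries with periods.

hxg.ly

Nuclei (vowels): x, y → 2 syllables.
V1 /x/ – V2 /y/: /gl/; trying suffixes from longest down, /l/ is the first permitted one, so coda /g/ | onset /l/.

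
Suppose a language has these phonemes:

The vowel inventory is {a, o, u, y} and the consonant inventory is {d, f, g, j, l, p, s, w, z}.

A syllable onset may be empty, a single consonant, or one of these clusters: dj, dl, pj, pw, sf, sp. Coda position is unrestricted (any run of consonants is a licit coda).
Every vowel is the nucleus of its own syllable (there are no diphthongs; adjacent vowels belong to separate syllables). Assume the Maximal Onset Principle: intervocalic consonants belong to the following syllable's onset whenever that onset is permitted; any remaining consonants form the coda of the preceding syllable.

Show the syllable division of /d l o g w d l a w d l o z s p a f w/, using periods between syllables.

Vowels present: o, a, o, a; each is a nucleus, giving 4 syllables.
/o…a/ gap (V1→V2): /gwdl/ — longest licit onset from the right is /dl/, leaving /gw/ as coda.
/a…o/ gap (V2→V3): /wdl/ — longest licit onset from the right is /dl/, leaving /w/ as coda.
/o…a/ gap (V3→V4): /zsp/ splits as /z/ + /sp/ (/sp/ is the longest suffix that is a licit onset).

dlogw.dlaw.dloz.spafw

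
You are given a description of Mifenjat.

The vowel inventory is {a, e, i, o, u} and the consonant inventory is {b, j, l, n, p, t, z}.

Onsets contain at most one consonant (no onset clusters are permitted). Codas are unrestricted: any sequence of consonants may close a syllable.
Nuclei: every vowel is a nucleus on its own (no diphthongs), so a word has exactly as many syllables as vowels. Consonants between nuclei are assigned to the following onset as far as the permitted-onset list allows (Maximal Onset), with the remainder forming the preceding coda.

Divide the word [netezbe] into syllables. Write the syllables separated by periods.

ne.tez.be

Vowels present: e, e, e; each is a nucleus, giving 3 syllables.
Between /e/ (V1) and /e/ (V2): just /t/ — single C goes to the following onset.
Between /e/ (V2) and /e/ (V3): /zb/ — longest licit onset from the right is /b/, leaving /z/ as coda.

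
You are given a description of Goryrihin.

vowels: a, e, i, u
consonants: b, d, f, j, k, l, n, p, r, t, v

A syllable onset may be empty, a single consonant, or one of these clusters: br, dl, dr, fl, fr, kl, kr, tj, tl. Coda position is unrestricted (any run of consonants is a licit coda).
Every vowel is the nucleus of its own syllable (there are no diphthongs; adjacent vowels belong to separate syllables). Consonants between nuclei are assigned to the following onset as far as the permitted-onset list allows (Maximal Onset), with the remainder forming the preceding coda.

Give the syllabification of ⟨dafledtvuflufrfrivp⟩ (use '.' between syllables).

da.fledt.vu.flufr.frivp

The vowels are a, e, u, u, i — 5 nuclei, so 5 syllables.
σ1/σ2 boundary: /fl/ is a licit onset in full, so it all attaches to the next syllable.
σ2/σ3 boundary: /dtv/; trying suffixes from longest down, /v/ is the first permitted one, so coda /dt/ | onset /v/.
σ3/σ4 boundary: /fl/ is a licit onset in full, so it all attaches to the next syllable.
σ4/σ5 boundary: /frfr/ splits as /fr/ + /fr/ (/fr/ is the longest suffix that is a licit onset).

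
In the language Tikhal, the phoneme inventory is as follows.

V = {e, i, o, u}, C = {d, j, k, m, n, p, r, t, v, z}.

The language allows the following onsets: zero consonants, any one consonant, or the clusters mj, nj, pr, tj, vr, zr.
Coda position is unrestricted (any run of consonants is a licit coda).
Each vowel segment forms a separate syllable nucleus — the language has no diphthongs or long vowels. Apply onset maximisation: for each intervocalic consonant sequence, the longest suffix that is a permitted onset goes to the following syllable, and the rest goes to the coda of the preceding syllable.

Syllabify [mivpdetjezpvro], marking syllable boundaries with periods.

Vowels present: i, e, e, o; each is a nucleus, giving 4 syllables.
σ1/σ2 boundary: /vpd/; trying suffixes from longest down, /d/ is the first permitted one, so coda /vp/ | onset /d/.
σ2/σ3 boundary: cluster /tj/ — /tj/ is itself a permitted onset, so the whole cluster goes right; preceding coda = ∅.
σ3/σ4 boundary: /zpvr/; trying suffixes from longest down, /vr/ is the first permitted one, so coda /zp/ | onset /vr/.

mivp.de.tjezp.vro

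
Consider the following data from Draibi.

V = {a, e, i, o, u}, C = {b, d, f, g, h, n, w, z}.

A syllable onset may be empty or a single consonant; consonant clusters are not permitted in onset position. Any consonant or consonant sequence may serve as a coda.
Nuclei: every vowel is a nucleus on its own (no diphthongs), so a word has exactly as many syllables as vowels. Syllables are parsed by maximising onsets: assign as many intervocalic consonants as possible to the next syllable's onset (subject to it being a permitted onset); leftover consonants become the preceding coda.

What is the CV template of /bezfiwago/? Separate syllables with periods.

CVC.CV.CV.CV

The vowels are e, i, a, o — 4 nuclei, so 4 syllables.
V1 /e/ – V2 /i/: /zf/; trying suffixes from longest down, /f/ is the first permitted one, so coda /z/ | onset /f/.
V2 /i/ – V3 /a/: /w/ → onset of the next syllable (single consonants are always licit onsets).
V3 /a/ – V4 /o/: /g/ is a single consonant, so it becomes the next onset.
So the parse is bez.fi.wa.go.
Mapping each syllable to C/V: /bez/ → CVC, /fi/ → CV, /wa/ → CV, /go/ → CV.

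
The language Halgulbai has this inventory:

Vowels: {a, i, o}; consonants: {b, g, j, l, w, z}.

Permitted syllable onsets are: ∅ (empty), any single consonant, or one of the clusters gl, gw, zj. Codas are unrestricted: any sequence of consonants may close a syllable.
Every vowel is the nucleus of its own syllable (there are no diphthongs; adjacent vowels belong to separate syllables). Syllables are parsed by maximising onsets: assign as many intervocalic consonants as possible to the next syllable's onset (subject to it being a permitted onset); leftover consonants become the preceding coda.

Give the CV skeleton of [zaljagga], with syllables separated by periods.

CVC.CVC.CV

The vowels are a, a, a — 3 nuclei, so 3 syllables.
Between /a/ (V1) and /a/ (V2): /lj/ splits as /l/ + /j/ (/j/ is the longest suffix that is a licit onset).
Between /a/ (V2) and /a/ (V3): /gg/ splits as /g/ + /g/ (/g/ is the longest suffix that is a licit onset).
Result: zal.jag.ga.
Mapping each syllable to C/V: /zal/ → CVC, /jag/ → CVC, /ga/ → CV.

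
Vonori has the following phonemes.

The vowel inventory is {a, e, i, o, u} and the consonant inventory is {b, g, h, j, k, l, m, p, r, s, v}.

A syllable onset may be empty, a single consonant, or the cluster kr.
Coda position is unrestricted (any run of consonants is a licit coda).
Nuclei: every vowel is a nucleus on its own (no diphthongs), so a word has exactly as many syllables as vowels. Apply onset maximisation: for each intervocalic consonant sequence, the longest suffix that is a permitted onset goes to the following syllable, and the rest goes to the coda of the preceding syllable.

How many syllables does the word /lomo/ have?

2

Nuclei (vowels): o, o → 2 syllables.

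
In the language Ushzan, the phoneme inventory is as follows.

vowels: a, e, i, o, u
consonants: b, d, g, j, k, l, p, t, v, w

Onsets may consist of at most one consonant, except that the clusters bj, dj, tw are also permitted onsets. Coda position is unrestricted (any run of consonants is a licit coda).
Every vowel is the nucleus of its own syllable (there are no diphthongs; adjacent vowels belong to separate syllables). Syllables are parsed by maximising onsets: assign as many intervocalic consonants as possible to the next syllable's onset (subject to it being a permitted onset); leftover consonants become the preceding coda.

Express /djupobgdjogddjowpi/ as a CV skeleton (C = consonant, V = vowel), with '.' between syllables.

Vowels present: u, o, o, o, i; each is a nucleus, giving 5 syllables.
V1 /u/ – V2 /o/: just /p/ — single C goes to the following onset.
V2 /o/ – V3 /o/: /bgdj/ splits as /bg/ + /dj/ (/dj/ is the longest suffix that is a licit onset).
V3 /o/ – V4 /o/: /gddj/ splits as /gd/ + /dj/ (/dj/ is the longest suffix that is a licit onset).
V4 /o/ – V5 /i/: /wp/; trying suffixes from longest down, /p/ is the first permitted one, so coda /w/ | onset /p/.
Syllabification: dju.pobg.djogd.djow.pi.
Mapping each syllable to C/V: /dju/ → CCV, /pobg/ → CVCC, /djogd/ → CCVCC, /djow/ → CCVC, /pi/ → CV.

CCV.CVCC.CCVCC.CCVC.CV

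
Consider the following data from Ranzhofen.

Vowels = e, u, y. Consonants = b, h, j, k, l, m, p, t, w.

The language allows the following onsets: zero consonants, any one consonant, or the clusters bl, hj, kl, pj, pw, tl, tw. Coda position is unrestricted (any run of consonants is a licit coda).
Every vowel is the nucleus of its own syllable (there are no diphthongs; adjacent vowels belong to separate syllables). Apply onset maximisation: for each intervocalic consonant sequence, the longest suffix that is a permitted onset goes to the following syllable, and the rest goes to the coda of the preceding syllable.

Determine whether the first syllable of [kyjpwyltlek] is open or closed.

Nuclei (vowels): y, y, e → 3 syllables.
Between /y/ (V1) and /y/ (V2): /jpw/; trying suffixes from longest down, /pw/ is the first permitted one, so coda /j/ | onset /pw/.
Between /y/ (V2) and /e/ (V3): /ltl/; trying suffixes from longest down, /tl/ is the first permitted one, so coda /l/ | onset /tl/.
Result: kyj.pwyl.tlek.
Syllable 1 is /kyj/ with coda /j/, so it is closed.

closed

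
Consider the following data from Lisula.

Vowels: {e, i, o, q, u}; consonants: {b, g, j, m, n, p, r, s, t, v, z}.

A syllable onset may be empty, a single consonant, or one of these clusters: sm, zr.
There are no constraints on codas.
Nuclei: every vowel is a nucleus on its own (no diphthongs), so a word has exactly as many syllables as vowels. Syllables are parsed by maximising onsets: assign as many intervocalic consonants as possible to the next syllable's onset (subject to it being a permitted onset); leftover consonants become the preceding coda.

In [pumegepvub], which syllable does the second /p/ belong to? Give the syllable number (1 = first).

Nuclei (vowels): u, e, e, u → 4 syllables.
/u…e/ gap (V1→V2): /m/ → onset of the next syllable (single consonants are always licit onsets).
/e…e/ gap (V2→V3): just /g/ — single C goes to the following onset.
/e…u/ gap (V3→V4): /pv/ splits as /p/ + /v/ (/v/ is the longest suffix that is a licit onset).
Result: pu.me.gep.vub.
The second /p/ is in the coda of syllable 3 (/gep/).

3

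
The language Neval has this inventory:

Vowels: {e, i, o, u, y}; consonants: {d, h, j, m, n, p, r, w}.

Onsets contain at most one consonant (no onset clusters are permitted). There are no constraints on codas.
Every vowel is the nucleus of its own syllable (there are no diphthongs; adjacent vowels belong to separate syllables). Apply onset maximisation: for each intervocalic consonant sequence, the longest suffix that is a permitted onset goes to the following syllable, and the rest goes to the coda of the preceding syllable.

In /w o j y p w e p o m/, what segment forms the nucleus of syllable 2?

Vowels present: o, y, e, o; each is a nucleus, giving 4 syllables.
The second nucleus (vowel 2 from the left) is /y/.

y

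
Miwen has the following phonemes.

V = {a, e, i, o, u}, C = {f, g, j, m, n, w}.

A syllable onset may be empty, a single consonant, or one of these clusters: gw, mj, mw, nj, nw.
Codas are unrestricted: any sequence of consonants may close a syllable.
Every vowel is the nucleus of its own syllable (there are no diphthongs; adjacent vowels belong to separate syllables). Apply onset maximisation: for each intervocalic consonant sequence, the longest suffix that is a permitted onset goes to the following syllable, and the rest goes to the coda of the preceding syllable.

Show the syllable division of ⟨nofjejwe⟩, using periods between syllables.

nof.jej.we

The vowels are o, e, e — 3 nuclei, so 3 syllables.
σ1/σ2 boundary: /fj/ — longest licit onset from the right is /j/, leaving /f/ as coda.
σ2/σ3 boundary: /jw/ — longest licit onset from the right is /w/, leaving /j/ as coda.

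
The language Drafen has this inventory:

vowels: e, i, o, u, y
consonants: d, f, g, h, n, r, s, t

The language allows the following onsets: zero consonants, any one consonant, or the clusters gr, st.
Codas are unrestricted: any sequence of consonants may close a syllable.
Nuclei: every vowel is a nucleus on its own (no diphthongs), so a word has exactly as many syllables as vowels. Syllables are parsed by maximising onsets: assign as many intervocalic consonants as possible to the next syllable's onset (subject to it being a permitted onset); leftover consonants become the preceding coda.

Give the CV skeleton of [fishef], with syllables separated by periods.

CVC.CVC

The vowels are i, e — 2 nuclei, so 2 syllables.
σ1/σ2 boundary: cluster /sh/ — the longest permitted-onset suffix is /h/; onset = /h/, preceding coda = /s/.
So the parse is fis.hef.
Mapping each syllable to C/V: /fis/ → CVC, /hef/ → CVC.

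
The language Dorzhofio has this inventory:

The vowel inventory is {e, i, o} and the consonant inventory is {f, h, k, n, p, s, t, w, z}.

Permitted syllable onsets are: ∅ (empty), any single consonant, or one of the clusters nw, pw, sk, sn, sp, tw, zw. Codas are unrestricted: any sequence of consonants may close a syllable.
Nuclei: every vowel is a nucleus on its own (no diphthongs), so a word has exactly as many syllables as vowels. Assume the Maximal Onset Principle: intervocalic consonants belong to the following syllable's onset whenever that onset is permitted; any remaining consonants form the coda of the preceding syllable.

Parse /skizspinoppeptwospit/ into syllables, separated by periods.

Nuclei (vowels): i, i, o, e, o, i → 6 syllables.
V1 /i/ – V2 /i/: /zsp/ — longest licit onset from the right is /sp/, leaving /z/ as coda.
V2 /i/ – V3 /o/: /n/ is a single consonant, so it becomes the next onset.
V3 /o/ – V4 /e/: cluster /pp/ — the longest permitted-onset suffix is /p/; onset = /p/, preceding coda = /p/.
V4 /e/ – V5 /o/: /ptw/ — longest licit onset from the right is /tw/, leaving /p/ as coda.
V5 /o/ – V6 /i/: cluster /sp/ — /sp/ is itself a permitted onset, so the whole cluster goes right; preceding coda = ∅.

skiz.spi.nop.pep.two.spit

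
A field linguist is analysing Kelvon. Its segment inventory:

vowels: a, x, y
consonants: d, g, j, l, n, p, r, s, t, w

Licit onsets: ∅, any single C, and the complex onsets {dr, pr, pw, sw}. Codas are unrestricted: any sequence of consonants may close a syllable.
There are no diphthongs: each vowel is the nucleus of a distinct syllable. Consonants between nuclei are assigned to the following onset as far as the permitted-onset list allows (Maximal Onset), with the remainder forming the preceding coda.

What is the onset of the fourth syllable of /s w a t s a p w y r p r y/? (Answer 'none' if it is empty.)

Nuclei (vowels): a, a, y, y → 4 syllables.
V1 /a/ – V2 /a/: /ts/; trying suffixes from longest down, /s/ is the first permitted one, so coda /t/ | onset /s/.
V2 /a/ – V3 /y/: cluster /pw/ — /pw/ is itself a permitted onset, so the whole cluster goes right; preceding coda = ∅.
V3 /y/ – V4 /y/: cluster /rpr/ — the longest permitted-onset suffix is /pr/; onset = /pr/, preceding coda = /r/.
Result: swat.sa.pwyr.pry.
Syllable 4 is /pry/: onset /pr/, nucleus /y/, coda ∅.

pr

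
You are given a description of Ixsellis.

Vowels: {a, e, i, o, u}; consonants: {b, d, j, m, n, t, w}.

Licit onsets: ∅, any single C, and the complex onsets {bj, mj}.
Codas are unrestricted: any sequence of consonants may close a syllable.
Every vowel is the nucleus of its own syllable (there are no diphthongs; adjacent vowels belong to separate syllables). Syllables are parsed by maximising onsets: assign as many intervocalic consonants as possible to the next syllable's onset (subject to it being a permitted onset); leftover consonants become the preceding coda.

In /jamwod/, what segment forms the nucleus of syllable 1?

a

Vowels present: a, o; each is a nucleus, giving 2 syllables.
The first nucleus (vowel 1 from the left) is /a/.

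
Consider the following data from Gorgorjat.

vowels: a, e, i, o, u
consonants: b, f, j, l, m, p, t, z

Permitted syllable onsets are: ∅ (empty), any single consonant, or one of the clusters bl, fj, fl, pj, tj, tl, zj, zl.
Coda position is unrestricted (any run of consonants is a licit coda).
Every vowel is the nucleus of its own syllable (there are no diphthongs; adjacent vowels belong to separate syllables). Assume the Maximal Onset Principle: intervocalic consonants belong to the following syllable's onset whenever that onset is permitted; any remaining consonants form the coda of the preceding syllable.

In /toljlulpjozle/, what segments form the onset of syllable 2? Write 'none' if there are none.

Nuclei (vowels): o, u, o, e → 4 syllables.
V1 /o/ – V2 /u/: cluster /ljl/ — the longest permitted-onset suffix is /l/; onset = /l/, preceding coda = /lj/.
V2 /u/ – V3 /o/: /lpj/; trying suffixes from longest down, /pj/ is the first permitted one, so coda /l/ | onset /pj/.
V3 /o/ – V4 /e/: /zl/ is a licit onset in full, so it all attaches to the next syllable.
So the parse is tolj.lul.pjo.zle.
Syllable 2 is /lul/: onset /l/, nucleus /u/, coda /l/.

l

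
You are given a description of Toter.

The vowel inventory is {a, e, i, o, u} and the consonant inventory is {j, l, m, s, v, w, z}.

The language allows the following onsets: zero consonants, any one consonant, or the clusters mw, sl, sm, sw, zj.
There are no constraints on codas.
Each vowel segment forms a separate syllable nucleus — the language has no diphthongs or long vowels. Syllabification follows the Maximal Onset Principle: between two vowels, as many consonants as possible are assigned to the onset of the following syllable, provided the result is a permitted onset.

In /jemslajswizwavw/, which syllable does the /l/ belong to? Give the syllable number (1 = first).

Vowels present: e, a, i, a; each is a nucleus, giving 4 syllables.
σ1/σ2 boundary: cluster /msl/ — the longest permitted-onset suffix is /sl/; onset = /sl/, preceding coda = /m/.
σ2/σ3 boundary: /jsw/; trying suffixes from longest down, /sw/ is the first permitted one, so coda /j/ | onset /sw/.
σ3/σ4 boundary: /zw/ — longest licit onset from the right is /w/, leaving /z/ as coda.
Putting it together: jem.slaj.swiz.wavw.
The /l/ is in the onset of syllable 2 (/slaj/).

2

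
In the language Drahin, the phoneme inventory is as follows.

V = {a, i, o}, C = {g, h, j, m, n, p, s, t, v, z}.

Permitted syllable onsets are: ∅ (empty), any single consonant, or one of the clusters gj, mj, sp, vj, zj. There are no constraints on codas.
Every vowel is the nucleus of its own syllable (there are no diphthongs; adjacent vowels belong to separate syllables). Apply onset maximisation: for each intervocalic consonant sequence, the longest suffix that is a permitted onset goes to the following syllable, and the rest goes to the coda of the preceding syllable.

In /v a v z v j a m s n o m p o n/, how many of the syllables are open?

0

The vowels are a, a, o, o — 4 nuclei, so 4 syllables.
V1 /a/ – V2 /a/: /vzvj/ splits as /vz/ + /vj/ (/vj/ is the longest suffix that is a licit onset).
V2 /a/ – V3 /o/: /msn/ splits as /ms/ + /n/ (/n/ is the longest suffix that is a licit onset).
V3 /o/ – V4 /o/: /mp/; trying suffixes from longest down, /p/ is the first permitted one, so coda /m/ | onset /p/.
So the parse is vavz.vjams.nom.pon.
Classifying each syllable: /vavz/ (closed), /vjams/ (closed), /nom/ (closed), /pon/ (closed).
Open syllables: 0.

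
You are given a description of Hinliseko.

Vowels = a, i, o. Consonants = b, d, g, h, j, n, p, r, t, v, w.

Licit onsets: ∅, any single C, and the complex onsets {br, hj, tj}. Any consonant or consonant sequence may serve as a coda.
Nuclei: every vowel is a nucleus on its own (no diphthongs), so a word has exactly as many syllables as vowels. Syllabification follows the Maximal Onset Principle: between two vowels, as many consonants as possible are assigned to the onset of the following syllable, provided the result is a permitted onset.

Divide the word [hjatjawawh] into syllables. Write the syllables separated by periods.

Nuclei (vowels): a, a, a → 3 syllables.
Between /a/ (V1) and /a/ (V2): /tj/ is a licit onset in full, so it all attaches to the next syllable.
Between /a/ (V2) and /a/ (V3): /w/ → onset of the next syllable (single consonants are always licit onsets).

hja.tja.wawh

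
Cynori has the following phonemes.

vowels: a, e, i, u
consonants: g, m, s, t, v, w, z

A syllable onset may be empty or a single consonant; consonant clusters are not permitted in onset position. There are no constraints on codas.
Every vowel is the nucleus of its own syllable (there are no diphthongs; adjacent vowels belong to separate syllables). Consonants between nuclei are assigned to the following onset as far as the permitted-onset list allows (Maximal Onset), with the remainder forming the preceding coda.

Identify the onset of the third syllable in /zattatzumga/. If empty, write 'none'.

z

The vowels are a, a, u, a — 4 nuclei, so 4 syllables.
V1 /a/ – V2 /a/: /tt/ — longest licit onset from the right is /t/, leaving /t/ as coda.
V2 /a/ – V3 /u/: /tz/ splits as /t/ + /z/ (/z/ is the longest suffix that is a licit onset).
V3 /u/ – V4 /a/: /mg/; trying suffixes from longest down, /g/ is the first permitted one, so coda /m/ | onset /g/.
Syllabification: zat.tat.zum.ga.
Syllable 3 is /zum/: onset /z/, nucleus /u/, coda /m/.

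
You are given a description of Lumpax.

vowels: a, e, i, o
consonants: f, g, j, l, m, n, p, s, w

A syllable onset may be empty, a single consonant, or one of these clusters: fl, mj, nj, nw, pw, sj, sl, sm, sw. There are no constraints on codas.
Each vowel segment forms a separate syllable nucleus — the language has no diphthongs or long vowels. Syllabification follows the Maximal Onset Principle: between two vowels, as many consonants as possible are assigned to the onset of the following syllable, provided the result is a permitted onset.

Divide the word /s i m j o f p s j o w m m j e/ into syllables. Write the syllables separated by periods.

Nuclei (vowels): i, o, o, e → 4 syllables.
V1 /i/ – V2 /o/: cluster /mj/ — /mj/ is itself a permitted onset, so the whole cluster goes right; preceding coda = ∅.
V2 /o/ – V3 /o/: /fpsj/; trying suffixes from longest down, /sj/ is the first permitted one, so coda /fp/ | onset /sj/.
V3 /o/ – V4 /e/: /wmmj/ splits as /wm/ + /mj/ (/mj/ is the longest suffix that is a licit onset).

si.mjofp.sjowm.mje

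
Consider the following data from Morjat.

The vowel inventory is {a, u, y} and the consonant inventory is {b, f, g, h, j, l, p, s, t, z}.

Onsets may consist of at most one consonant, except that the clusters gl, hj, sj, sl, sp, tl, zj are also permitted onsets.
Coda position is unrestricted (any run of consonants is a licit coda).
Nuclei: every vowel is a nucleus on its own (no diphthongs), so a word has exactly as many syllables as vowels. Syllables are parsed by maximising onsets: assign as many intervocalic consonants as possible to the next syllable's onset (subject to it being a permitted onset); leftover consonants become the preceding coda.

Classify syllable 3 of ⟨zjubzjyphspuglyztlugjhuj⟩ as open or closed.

Nuclei (vowels): u, y, u, y, u, u → 6 syllables.
V1 /u/ – V2 /y/: /bzj/ — longest licit onset from the right is /zj/, leaving /b/ as coda.
V2 /y/ – V3 /u/: /phsp/; trying suffixes from longest down, /sp/ is the first permitted one, so coda /ph/ | onset /sp/.
V3 /u/ – V4 /y/: cluster /gl/ — /gl/ is itself a permitted onset, so the whole cluster goes right; preceding coda = ∅.
V4 /y/ – V5 /u/: /ztl/ splits as /z/ + /tl/ (/tl/ is the longest suffix that is a licit onset).
V5 /u/ – V6 /u/: /gjh/ — longest licit onset from the right is /h/, leaving /gj/ as coda.
Syllabification: zjub.zjyph.spu.glyz.tlugj.huj.
Syllable 3 is /spu/; it ends in its nucleus with no coda, so it is open.

open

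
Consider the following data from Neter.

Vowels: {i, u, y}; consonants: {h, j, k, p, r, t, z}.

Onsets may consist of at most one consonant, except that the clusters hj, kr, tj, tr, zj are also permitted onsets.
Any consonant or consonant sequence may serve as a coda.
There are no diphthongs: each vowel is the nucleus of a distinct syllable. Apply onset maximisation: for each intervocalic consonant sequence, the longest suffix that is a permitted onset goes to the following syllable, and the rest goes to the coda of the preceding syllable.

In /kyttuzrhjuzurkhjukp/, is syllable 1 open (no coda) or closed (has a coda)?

The vowels are y, u, u, u, u — 5 nuclei, so 5 syllables.
Between /y/ (V1) and /u/ (V2): cluster /tt/ — the longest permitted-onset suffix is /t/; onset = /t/, preceding coda = /t/.
Between /u/ (V2) and /u/ (V3): /zrhj/; trying suffixes from longest down, /hj/ is the first permitted one, so coda /zr/ | onset /hj/.
Between /u/ (V3) and /u/ (V4): /z/ is a single consonant, so it becomes the next onset.
Between /u/ (V4) and /u/ (V5): /rkhj/ — longest licit onset from the right is /hj/, leaving /rk/ as coda.
Putting it together: kyt.tuzr.hju.zurk.hjukp.
Syllable 1 is /kyt/ with coda /t/, so it is closed.

closed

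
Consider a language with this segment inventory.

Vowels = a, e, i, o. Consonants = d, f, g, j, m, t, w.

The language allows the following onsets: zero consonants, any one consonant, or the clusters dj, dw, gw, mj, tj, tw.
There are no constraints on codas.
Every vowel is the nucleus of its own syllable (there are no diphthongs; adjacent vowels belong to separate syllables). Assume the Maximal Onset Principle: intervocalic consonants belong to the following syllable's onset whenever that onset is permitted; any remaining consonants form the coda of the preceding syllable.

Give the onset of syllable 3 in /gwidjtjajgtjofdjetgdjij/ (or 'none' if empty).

tj

The vowels are i, a, o, e, i — 5 nuclei, so 5 syllables.
V1 /i/ – V2 /a/: /djtj/ splits as /dj/ + /tj/ (/tj/ is the longest suffix that is a licit onset).
V2 /a/ – V3 /o/: /jgtj/; trying suffixes from longest down, /tj/ is the first permitted one, so coda /jg/ | onset /tj/.
V3 /o/ – V4 /e/: /fdj/; trying suffixes from longest down, /dj/ is the first permitted one, so coda /f/ | onset /dj/.
V4 /e/ – V5 /i/: /tgdj/ — longest licit onset from the right is /dj/, leaving /tg/ as coda.
Result: gwidj.tjajg.tjof.djetg.djij.
Syllable 3 is /tjof/: onset /tj/, nucleus /o/, coda /f/.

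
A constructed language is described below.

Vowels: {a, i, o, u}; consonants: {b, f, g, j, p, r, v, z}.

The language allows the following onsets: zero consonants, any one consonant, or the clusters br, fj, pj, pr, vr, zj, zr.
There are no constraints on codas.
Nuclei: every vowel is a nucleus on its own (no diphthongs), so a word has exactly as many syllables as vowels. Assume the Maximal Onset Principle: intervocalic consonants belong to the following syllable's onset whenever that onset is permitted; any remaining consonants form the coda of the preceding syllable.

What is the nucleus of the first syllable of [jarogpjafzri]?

The vowels are a, o, a, i — 4 nuclei, so 4 syllables.
The first nucleus (vowel 1 from the left) is /a/.

a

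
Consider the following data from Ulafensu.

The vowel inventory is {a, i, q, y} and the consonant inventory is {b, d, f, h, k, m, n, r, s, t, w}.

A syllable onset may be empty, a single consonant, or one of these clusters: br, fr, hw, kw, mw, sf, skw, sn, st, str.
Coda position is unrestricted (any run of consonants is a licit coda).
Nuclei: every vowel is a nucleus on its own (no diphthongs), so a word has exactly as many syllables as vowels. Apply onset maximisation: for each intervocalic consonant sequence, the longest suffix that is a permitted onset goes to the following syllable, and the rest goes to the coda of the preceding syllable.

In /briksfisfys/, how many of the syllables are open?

Vowels present: i, i, y; each is a nucleus, giving 3 syllables.
Between /i/ (V1) and /i/ (V2): /ksf/ — longest licit onset from the right is /sf/, leaving /k/ as coda.
Between /i/ (V2) and /y/ (V3): /sf/ is a licit onset in full, so it all attaches to the next syllable.
Result: brik.sfi.sfys.
Classifying each syllable: /brik/ (closed), /sfi/ (open), /sfys/ (closed).
Open syllables: 1.

1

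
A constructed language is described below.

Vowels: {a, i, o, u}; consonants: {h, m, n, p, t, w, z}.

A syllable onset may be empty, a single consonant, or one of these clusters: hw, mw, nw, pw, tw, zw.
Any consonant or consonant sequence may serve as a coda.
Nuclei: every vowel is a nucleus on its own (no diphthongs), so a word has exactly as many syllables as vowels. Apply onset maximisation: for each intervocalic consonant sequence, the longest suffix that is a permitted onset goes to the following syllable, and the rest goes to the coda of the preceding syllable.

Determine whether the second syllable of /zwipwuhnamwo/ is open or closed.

closed

Vowels present: i, u, a, o; each is a nucleus, giving 4 syllables.
V1 /i/ – V2 /u/: cluster /pw/ — /pw/ is itself a permitted onset, so the whole cluster goes right; preceding coda = ∅.
V2 /u/ – V3 /a/: cluster /hn/ — the longest permitted-onset suffix is /n/; onset = /n/, preceding coda = /h/.
V3 /a/ – V4 /o/: /mw/ is a licit onset in full, so it all attaches to the next syllable.
Putting it together: zwi.pwuh.na.mwo.
Syllable 2 is /pwuh/ with coda /h/, so it is closed.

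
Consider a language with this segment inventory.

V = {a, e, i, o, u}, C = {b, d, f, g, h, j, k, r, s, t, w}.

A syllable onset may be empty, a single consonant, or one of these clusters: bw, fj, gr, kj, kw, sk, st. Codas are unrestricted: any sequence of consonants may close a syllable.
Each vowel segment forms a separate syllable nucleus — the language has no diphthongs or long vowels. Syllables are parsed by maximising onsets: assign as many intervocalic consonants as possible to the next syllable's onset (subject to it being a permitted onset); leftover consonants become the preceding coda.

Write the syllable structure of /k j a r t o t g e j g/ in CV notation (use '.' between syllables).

CCVC.CVC.CVCC

Vowels present: a, o, e; each is a nucleus, giving 3 syllables.
/a…o/ gap (V1→V2): cluster /rt/ — the longest permitted-onset suffix is /t/; onset = /t/, preceding coda = /r/.
/o…e/ gap (V2→V3): /tg/ splits as /t/ + /g/ (/g/ is the longest suffix that is a licit onset).
Syllabification: kjar.tot.gejg.
Mapping each syllable to C/V: /kjar/ → CCVC, /tot/ → CVC, /gejg/ → CVCC.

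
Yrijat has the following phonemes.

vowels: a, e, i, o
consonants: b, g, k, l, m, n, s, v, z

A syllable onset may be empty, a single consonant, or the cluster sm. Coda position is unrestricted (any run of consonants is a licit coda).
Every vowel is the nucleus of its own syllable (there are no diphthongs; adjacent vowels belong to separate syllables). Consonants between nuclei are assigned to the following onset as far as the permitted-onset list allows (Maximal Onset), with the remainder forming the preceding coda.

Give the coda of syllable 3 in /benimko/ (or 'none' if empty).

Vowels present: e, i, o; each is a nucleus, giving 3 syllables.
/e…i/ gap (V1→V2): /n/ → onset of the next syllable (single consonants are always licit onsets).
/i…o/ gap (V2→V3): /mk/ — longest licit onset from the right is /k/, leaving /m/ as coda.
Result: be.nim.ko.
Syllable 3 is /ko/: onset /k/, nucleus /o/, coda ∅.

none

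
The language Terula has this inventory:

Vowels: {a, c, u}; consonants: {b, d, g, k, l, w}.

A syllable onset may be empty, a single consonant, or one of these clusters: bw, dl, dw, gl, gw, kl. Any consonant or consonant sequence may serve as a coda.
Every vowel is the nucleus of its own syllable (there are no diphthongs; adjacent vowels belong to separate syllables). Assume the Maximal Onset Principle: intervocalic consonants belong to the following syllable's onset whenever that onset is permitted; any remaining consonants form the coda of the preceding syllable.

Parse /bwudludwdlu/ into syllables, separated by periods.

Nuclei (vowels): u, u, u → 3 syllables.
/u…u/ gap (V1→V2): cluster /dl/ — /dl/ is itself a permitted onset, so the whole cluster goes right; preceding coda = ∅.
/u…u/ gap (V2→V3): cluster /dwdl/ — the longest permitted-onset suffix is /dl/; onset = /dl/, preceding coda = /dw/.

bwu.dludw.dlu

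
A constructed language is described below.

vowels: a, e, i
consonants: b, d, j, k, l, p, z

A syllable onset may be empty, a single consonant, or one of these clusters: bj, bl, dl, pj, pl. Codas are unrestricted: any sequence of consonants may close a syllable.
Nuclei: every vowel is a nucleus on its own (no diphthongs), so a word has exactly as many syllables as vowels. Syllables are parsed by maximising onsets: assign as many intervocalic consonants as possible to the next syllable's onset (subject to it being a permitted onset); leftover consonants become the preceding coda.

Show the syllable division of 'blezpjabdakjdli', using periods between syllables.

The vowels are e, a, a, i — 4 nuclei, so 4 syllables.
V1 /e/ – V2 /a/: cluster /zpj/ — the longest permitted-onset suffix is /pj/; onset = /pj/, preceding coda = /z/.
V2 /a/ – V3 /a/: /bd/; trying suffixes from longest down, /d/ is the first permitted one, so coda /b/ | onset /d/.
V3 /a/ – V4 /i/: cluster /kjdl/ — the longest permitted-onset suffix is /dl/; onset = /dl/, preceding coda = /kj/.

blez.pjab.dakj.dli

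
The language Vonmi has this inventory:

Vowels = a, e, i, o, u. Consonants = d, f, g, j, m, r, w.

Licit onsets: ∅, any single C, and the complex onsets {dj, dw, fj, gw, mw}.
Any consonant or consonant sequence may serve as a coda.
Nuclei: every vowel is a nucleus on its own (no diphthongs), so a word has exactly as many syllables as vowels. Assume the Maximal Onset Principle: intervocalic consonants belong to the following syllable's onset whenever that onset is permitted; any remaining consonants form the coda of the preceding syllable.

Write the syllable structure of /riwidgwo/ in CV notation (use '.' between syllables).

Nuclei (vowels): i, i, o → 3 syllables.
Between /i/ (V1) and /i/ (V2): just /w/ — single C goes to the following onset.
Between /i/ (V2) and /o/ (V3): /dgw/ — longest licit onset from the right is /gw/, leaving /d/ as coda.
So the parse is ri.wid.gwo.
Mapping each syllable to C/V: /ri/ → CV, /wid/ → CVC, /gwo/ → CCV.

CV.CVC.CCV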